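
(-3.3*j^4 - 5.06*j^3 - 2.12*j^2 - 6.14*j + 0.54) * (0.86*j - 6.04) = -2.838*j^5 + 15.5804*j^4 + 28.7392*j^3 + 7.5244*j^2 + 37.55*j - 3.2616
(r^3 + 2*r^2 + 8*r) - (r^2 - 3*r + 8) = r^3 + r^2 + 11*r - 8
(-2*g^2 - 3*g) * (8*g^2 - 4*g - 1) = -16*g^4 - 16*g^3 + 14*g^2 + 3*g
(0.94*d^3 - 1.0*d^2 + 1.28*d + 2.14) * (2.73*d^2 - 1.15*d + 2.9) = 2.5662*d^5 - 3.811*d^4 + 7.3704*d^3 + 1.4702*d^2 + 1.251*d + 6.206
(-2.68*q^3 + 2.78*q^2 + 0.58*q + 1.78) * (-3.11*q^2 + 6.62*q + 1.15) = 8.3348*q^5 - 26.3874*q^4 + 13.5178*q^3 + 1.5008*q^2 + 12.4506*q + 2.047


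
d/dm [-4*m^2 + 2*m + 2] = 2 - 8*m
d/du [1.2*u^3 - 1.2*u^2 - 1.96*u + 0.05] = 3.6*u^2 - 2.4*u - 1.96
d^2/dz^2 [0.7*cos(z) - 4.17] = -0.7*cos(z)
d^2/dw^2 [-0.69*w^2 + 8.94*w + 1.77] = -1.38000000000000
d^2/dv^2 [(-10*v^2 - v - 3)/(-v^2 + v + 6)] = 2*(11*v^3 + 189*v^2 + 9*v + 375)/(v^6 - 3*v^5 - 15*v^4 + 35*v^3 + 90*v^2 - 108*v - 216)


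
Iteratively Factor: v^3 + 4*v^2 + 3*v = (v)*(v^2 + 4*v + 3) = v*(v + 3)*(v + 1)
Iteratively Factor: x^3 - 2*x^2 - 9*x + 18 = (x - 3)*(x^2 + x - 6) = (x - 3)*(x + 3)*(x - 2)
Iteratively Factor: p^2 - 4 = (p + 2)*(p - 2)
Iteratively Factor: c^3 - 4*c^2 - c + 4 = (c - 1)*(c^2 - 3*c - 4) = (c - 4)*(c - 1)*(c + 1)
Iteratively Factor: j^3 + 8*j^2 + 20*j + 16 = (j + 2)*(j^2 + 6*j + 8) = (j + 2)*(j + 4)*(j + 2)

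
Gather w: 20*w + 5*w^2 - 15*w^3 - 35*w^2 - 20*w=-15*w^3 - 30*w^2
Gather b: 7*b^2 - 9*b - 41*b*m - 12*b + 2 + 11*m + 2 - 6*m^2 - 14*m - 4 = 7*b^2 + b*(-41*m - 21) - 6*m^2 - 3*m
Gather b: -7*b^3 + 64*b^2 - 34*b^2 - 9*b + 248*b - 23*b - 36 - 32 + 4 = -7*b^3 + 30*b^2 + 216*b - 64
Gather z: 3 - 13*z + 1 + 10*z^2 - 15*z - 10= 10*z^2 - 28*z - 6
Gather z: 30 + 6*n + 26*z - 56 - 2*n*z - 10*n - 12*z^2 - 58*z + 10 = -4*n - 12*z^2 + z*(-2*n - 32) - 16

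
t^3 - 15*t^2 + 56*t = t*(t - 8)*(t - 7)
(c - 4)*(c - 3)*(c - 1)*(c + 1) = c^4 - 7*c^3 + 11*c^2 + 7*c - 12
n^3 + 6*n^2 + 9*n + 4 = (n + 1)^2*(n + 4)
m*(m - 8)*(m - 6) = m^3 - 14*m^2 + 48*m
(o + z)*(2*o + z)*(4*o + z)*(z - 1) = 8*o^3*z - 8*o^3 + 14*o^2*z^2 - 14*o^2*z + 7*o*z^3 - 7*o*z^2 + z^4 - z^3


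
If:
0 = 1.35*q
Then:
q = 0.00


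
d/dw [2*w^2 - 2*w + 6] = 4*w - 2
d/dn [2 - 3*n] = -3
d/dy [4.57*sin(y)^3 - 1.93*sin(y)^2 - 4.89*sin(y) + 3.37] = (13.71*sin(y)^2 - 3.86*sin(y) - 4.89)*cos(y)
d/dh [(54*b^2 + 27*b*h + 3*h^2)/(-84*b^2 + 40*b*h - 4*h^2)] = 3*b*(-369*b^2 - 6*b*h + 19*h^2)/(4*(441*b^4 - 420*b^3*h + 142*b^2*h^2 - 20*b*h^3 + h^4))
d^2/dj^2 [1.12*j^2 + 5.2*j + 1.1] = 2.24000000000000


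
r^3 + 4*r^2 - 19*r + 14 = (r - 2)*(r - 1)*(r + 7)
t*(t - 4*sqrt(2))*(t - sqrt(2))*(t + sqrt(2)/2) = t^4 - 9*sqrt(2)*t^3/2 + 3*t^2 + 4*sqrt(2)*t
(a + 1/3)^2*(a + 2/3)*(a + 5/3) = a^4 + 3*a^3 + 25*a^2/9 + a + 10/81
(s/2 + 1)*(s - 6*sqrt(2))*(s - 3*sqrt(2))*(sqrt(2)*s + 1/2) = sqrt(2)*s^4/2 - 35*s^3/4 + sqrt(2)*s^3 - 35*s^2/2 + 63*sqrt(2)*s^2/4 + 9*s + 63*sqrt(2)*s/2 + 18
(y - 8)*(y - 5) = y^2 - 13*y + 40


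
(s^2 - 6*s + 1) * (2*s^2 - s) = 2*s^4 - 13*s^3 + 8*s^2 - s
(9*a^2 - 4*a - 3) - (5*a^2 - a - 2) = 4*a^2 - 3*a - 1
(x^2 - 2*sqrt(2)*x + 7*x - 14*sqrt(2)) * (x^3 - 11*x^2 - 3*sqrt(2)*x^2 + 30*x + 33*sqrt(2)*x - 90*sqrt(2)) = x^5 - 5*sqrt(2)*x^4 - 4*x^4 - 35*x^3 + 20*sqrt(2)*x^3 + 162*x^2 + 235*sqrt(2)*x^2 - 1050*sqrt(2)*x - 564*x + 2520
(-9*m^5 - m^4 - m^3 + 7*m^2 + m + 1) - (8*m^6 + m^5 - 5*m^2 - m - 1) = -8*m^6 - 10*m^5 - m^4 - m^3 + 12*m^2 + 2*m + 2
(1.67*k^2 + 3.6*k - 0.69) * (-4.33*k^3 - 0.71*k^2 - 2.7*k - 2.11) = -7.2311*k^5 - 16.7737*k^4 - 4.0773*k^3 - 12.7538*k^2 - 5.733*k + 1.4559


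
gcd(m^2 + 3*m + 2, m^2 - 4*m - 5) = m + 1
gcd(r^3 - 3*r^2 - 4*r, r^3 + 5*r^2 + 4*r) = r^2 + r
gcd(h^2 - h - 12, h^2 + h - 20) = h - 4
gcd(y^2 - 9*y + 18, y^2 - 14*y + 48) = y - 6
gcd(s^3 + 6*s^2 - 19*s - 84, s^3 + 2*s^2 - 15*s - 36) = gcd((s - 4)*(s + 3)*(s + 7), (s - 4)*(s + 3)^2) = s^2 - s - 12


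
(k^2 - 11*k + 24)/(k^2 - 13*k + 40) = (k - 3)/(k - 5)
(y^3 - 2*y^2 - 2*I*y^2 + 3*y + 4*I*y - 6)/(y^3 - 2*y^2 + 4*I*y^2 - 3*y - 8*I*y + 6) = (y - 3*I)/(y + 3*I)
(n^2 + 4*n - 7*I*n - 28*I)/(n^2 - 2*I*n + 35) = (n + 4)/(n + 5*I)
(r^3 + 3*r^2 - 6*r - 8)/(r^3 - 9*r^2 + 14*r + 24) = (r^2 + 2*r - 8)/(r^2 - 10*r + 24)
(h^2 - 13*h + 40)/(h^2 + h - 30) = (h - 8)/(h + 6)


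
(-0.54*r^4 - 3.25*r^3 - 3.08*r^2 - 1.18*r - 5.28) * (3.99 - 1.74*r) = 0.9396*r^5 + 3.5004*r^4 - 7.6083*r^3 - 10.236*r^2 + 4.479*r - 21.0672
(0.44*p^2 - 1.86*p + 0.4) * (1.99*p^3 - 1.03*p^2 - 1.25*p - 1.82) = 0.8756*p^5 - 4.1546*p^4 + 2.1618*p^3 + 1.1122*p^2 + 2.8852*p - 0.728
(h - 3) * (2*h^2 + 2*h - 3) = 2*h^3 - 4*h^2 - 9*h + 9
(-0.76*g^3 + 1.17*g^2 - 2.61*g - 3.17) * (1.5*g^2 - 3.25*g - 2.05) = -1.14*g^5 + 4.225*g^4 - 6.1595*g^3 + 1.329*g^2 + 15.653*g + 6.4985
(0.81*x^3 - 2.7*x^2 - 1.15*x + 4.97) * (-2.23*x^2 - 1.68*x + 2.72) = -1.8063*x^5 + 4.6602*x^4 + 9.3037*x^3 - 16.4951*x^2 - 11.4776*x + 13.5184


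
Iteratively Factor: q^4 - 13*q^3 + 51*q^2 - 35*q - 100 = (q + 1)*(q^3 - 14*q^2 + 65*q - 100) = (q - 5)*(q + 1)*(q^2 - 9*q + 20) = (q - 5)^2*(q + 1)*(q - 4)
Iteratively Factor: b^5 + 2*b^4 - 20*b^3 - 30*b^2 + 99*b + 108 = (b + 1)*(b^4 + b^3 - 21*b^2 - 9*b + 108) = (b - 3)*(b + 1)*(b^3 + 4*b^2 - 9*b - 36) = (b - 3)^2*(b + 1)*(b^2 + 7*b + 12) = (b - 3)^2*(b + 1)*(b + 4)*(b + 3)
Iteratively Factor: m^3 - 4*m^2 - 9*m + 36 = (m - 4)*(m^2 - 9) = (m - 4)*(m + 3)*(m - 3)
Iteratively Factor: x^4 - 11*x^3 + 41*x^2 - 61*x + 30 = (x - 5)*(x^3 - 6*x^2 + 11*x - 6) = (x - 5)*(x - 2)*(x^2 - 4*x + 3) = (x - 5)*(x - 3)*(x - 2)*(x - 1)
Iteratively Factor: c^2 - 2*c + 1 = (c - 1)*(c - 1)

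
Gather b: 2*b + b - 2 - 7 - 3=3*b - 12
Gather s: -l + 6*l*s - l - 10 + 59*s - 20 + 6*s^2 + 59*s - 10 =-2*l + 6*s^2 + s*(6*l + 118) - 40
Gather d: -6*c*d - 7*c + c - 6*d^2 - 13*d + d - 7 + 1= -6*c - 6*d^2 + d*(-6*c - 12) - 6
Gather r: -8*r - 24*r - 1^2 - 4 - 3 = -32*r - 8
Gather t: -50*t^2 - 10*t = -50*t^2 - 10*t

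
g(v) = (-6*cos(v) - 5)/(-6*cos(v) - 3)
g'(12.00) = -0.10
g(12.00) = 1.25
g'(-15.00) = -3.21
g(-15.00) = -0.28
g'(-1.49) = -0.99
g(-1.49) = 1.57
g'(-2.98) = -0.23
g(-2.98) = 0.32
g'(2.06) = 325.26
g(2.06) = 12.08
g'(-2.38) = -4.60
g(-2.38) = -0.49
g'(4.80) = -0.96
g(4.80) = 1.57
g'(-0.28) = -0.04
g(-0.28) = 1.23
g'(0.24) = 0.04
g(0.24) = 1.23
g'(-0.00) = 0.00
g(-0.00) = 1.22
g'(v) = -6*(-6*cos(v) - 5)*sin(v)/(-6*cos(v) - 3)^2 + 6*sin(v)/(-6*cos(v) - 3) = 4*sin(v)/(3*(2*cos(v) + 1)^2)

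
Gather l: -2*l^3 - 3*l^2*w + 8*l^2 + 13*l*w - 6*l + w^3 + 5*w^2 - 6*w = -2*l^3 + l^2*(8 - 3*w) + l*(13*w - 6) + w^3 + 5*w^2 - 6*w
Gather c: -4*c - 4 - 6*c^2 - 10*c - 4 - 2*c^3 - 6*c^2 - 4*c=-2*c^3 - 12*c^2 - 18*c - 8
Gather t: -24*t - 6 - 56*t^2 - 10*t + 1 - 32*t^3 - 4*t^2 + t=-32*t^3 - 60*t^2 - 33*t - 5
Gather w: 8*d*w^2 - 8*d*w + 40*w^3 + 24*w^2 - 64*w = 40*w^3 + w^2*(8*d + 24) + w*(-8*d - 64)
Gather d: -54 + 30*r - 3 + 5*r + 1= 35*r - 56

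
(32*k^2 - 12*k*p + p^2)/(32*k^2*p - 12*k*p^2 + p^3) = 1/p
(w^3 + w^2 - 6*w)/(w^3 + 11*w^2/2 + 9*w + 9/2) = 2*w*(w - 2)/(2*w^2 + 5*w + 3)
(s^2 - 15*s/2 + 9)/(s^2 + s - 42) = (s - 3/2)/(s + 7)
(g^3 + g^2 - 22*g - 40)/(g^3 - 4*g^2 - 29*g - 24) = (-g^3 - g^2 + 22*g + 40)/(-g^3 + 4*g^2 + 29*g + 24)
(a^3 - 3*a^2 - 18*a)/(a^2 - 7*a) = (a^2 - 3*a - 18)/(a - 7)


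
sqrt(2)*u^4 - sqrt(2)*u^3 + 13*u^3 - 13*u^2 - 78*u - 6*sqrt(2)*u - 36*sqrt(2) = (u - 3)*(u + 2)*(u + 6*sqrt(2))*(sqrt(2)*u + 1)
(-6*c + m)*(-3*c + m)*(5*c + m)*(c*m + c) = 90*c^4*m + 90*c^4 - 27*c^3*m^2 - 27*c^3*m - 4*c^2*m^3 - 4*c^2*m^2 + c*m^4 + c*m^3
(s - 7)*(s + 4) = s^2 - 3*s - 28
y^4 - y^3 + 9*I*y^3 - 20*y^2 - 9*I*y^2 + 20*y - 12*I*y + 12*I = (y - 1)*(y + I)*(y + 2*I)*(y + 6*I)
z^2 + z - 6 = (z - 2)*(z + 3)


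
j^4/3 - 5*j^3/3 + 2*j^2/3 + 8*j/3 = j*(j/3 + 1/3)*(j - 4)*(j - 2)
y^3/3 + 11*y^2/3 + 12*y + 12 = (y/3 + 1)*(y + 2)*(y + 6)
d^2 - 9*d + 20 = (d - 5)*(d - 4)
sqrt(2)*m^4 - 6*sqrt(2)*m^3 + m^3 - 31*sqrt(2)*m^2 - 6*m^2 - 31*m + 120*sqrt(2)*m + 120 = (m - 8)*(m - 3)*(m + 5)*(sqrt(2)*m + 1)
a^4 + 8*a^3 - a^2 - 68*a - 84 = (a - 3)*(a + 2)^2*(a + 7)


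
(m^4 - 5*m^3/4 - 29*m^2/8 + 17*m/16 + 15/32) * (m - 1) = m^5 - 9*m^4/4 - 19*m^3/8 + 75*m^2/16 - 19*m/32 - 15/32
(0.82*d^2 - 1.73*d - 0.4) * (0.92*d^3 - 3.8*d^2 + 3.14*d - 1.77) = 0.7544*d^5 - 4.7076*d^4 + 8.7808*d^3 - 5.3636*d^2 + 1.8061*d + 0.708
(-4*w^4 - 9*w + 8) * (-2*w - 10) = 8*w^5 + 40*w^4 + 18*w^2 + 74*w - 80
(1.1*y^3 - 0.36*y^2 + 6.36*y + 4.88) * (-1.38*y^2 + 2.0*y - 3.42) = -1.518*y^5 + 2.6968*y^4 - 13.2588*y^3 + 7.2168*y^2 - 11.9912*y - 16.6896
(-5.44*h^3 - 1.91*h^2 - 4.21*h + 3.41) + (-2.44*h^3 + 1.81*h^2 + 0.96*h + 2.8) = -7.88*h^3 - 0.0999999999999999*h^2 - 3.25*h + 6.21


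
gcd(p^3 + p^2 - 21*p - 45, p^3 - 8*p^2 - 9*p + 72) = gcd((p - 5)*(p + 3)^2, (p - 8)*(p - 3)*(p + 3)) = p + 3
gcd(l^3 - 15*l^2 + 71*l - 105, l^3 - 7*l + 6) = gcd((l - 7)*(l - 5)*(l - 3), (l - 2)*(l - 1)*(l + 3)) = 1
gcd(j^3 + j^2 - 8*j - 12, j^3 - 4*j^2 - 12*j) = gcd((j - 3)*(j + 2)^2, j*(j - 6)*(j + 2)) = j + 2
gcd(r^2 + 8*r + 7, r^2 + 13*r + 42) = r + 7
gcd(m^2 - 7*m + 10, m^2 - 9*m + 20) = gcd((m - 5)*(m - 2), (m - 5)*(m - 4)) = m - 5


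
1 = 1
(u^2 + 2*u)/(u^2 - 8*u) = (u + 2)/(u - 8)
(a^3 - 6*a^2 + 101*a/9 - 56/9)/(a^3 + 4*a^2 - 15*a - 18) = (9*a^3 - 54*a^2 + 101*a - 56)/(9*(a^3 + 4*a^2 - 15*a - 18))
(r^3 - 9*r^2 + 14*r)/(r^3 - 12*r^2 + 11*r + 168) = r*(r - 2)/(r^2 - 5*r - 24)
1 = 1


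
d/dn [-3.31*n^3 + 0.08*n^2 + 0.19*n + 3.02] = -9.93*n^2 + 0.16*n + 0.19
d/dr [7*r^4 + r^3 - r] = 28*r^3 + 3*r^2 - 1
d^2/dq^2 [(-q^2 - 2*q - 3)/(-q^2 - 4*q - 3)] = 4*(-q^3 + 9*q + 12)/(q^6 + 12*q^5 + 57*q^4 + 136*q^3 + 171*q^2 + 108*q + 27)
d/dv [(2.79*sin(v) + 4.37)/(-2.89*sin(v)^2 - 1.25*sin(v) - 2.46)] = (8.0631*sin(v)^2 + 25.2586*sin(v) - 1.4009)*cos(v)/(8.3521*sin(v)^4 + 7.225*sin(v)^3 + 15.7813*sin(v)^2 + 6.15*sin(v) + 6.0516)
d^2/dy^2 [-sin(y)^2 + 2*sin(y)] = -2*sin(y) - 2*cos(2*y)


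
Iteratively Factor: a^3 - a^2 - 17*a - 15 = (a + 3)*(a^2 - 4*a - 5) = (a - 5)*(a + 3)*(a + 1)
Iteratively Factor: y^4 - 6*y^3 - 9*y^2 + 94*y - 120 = (y + 4)*(y^3 - 10*y^2 + 31*y - 30) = (y - 2)*(y + 4)*(y^2 - 8*y + 15) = (y - 3)*(y - 2)*(y + 4)*(y - 5)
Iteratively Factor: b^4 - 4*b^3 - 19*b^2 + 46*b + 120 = (b - 5)*(b^3 + b^2 - 14*b - 24) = (b - 5)*(b - 4)*(b^2 + 5*b + 6) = (b - 5)*(b - 4)*(b + 3)*(b + 2)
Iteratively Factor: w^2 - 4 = (w - 2)*(w + 2)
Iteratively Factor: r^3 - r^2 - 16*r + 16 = (r - 1)*(r^2 - 16) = (r - 4)*(r - 1)*(r + 4)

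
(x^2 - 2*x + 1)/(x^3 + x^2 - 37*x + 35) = (x - 1)/(x^2 + 2*x - 35)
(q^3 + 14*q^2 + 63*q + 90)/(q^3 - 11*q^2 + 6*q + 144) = (q^2 + 11*q + 30)/(q^2 - 14*q + 48)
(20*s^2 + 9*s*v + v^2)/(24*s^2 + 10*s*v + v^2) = (5*s + v)/(6*s + v)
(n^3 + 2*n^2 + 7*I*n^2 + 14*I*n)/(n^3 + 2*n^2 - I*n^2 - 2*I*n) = (n + 7*I)/(n - I)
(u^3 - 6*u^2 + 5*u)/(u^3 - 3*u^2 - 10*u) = (u - 1)/(u + 2)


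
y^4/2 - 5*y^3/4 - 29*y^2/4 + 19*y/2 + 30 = (y/2 + 1)*(y - 4)*(y - 3)*(y + 5/2)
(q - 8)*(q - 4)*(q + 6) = q^3 - 6*q^2 - 40*q + 192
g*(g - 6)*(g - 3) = g^3 - 9*g^2 + 18*g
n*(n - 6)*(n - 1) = n^3 - 7*n^2 + 6*n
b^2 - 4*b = b*(b - 4)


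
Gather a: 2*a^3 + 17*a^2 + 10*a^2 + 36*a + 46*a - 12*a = 2*a^3 + 27*a^2 + 70*a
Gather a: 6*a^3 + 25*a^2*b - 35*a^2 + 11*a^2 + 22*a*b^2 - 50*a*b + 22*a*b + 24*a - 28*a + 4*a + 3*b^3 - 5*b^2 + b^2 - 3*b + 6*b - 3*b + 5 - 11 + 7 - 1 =6*a^3 + a^2*(25*b - 24) + a*(22*b^2 - 28*b) + 3*b^3 - 4*b^2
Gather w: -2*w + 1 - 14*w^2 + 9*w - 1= -14*w^2 + 7*w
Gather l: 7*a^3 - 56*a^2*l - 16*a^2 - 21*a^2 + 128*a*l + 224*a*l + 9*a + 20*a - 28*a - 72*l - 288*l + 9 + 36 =7*a^3 - 37*a^2 + a + l*(-56*a^2 + 352*a - 360) + 45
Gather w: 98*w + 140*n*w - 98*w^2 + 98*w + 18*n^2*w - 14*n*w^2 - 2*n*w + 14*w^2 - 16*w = w^2*(-14*n - 84) + w*(18*n^2 + 138*n + 180)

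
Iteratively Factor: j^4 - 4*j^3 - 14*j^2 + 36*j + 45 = (j + 1)*(j^3 - 5*j^2 - 9*j + 45) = (j - 3)*(j + 1)*(j^2 - 2*j - 15) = (j - 3)*(j + 1)*(j + 3)*(j - 5)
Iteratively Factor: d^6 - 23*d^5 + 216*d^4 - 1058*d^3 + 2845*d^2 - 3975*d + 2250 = (d - 5)*(d^5 - 18*d^4 + 126*d^3 - 428*d^2 + 705*d - 450) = (d - 5)^2*(d^4 - 13*d^3 + 61*d^2 - 123*d + 90) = (d - 5)^2*(d - 2)*(d^3 - 11*d^2 + 39*d - 45) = (d - 5)^3*(d - 2)*(d^2 - 6*d + 9) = (d - 5)^3*(d - 3)*(d - 2)*(d - 3)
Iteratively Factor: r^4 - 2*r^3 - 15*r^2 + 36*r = (r - 3)*(r^3 + r^2 - 12*r) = r*(r - 3)*(r^2 + r - 12) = r*(r - 3)*(r + 4)*(r - 3)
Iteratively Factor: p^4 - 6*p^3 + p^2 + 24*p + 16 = (p + 1)*(p^3 - 7*p^2 + 8*p + 16) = (p + 1)^2*(p^2 - 8*p + 16) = (p - 4)*(p + 1)^2*(p - 4)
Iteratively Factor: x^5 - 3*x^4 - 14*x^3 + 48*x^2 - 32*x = (x - 1)*(x^4 - 2*x^3 - 16*x^2 + 32*x) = (x - 1)*(x + 4)*(x^3 - 6*x^2 + 8*x) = x*(x - 1)*(x + 4)*(x^2 - 6*x + 8) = x*(x - 2)*(x - 1)*(x + 4)*(x - 4)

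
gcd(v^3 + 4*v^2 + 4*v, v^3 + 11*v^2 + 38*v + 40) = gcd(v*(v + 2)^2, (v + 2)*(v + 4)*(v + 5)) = v + 2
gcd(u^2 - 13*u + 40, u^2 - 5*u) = u - 5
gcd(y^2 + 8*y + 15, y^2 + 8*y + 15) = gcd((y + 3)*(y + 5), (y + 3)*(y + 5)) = y^2 + 8*y + 15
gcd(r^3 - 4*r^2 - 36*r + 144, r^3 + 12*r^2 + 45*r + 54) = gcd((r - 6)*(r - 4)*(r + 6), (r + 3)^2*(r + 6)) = r + 6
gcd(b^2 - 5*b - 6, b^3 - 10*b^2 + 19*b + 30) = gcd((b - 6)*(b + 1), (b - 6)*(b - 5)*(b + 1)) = b^2 - 5*b - 6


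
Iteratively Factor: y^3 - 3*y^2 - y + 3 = (y + 1)*(y^2 - 4*y + 3) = (y - 1)*(y + 1)*(y - 3)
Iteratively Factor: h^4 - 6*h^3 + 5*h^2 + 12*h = (h - 3)*(h^3 - 3*h^2 - 4*h) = (h - 3)*(h + 1)*(h^2 - 4*h) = h*(h - 3)*(h + 1)*(h - 4)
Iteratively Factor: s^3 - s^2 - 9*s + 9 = (s - 1)*(s^2 - 9) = (s - 3)*(s - 1)*(s + 3)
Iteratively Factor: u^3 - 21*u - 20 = (u - 5)*(u^2 + 5*u + 4) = (u - 5)*(u + 4)*(u + 1)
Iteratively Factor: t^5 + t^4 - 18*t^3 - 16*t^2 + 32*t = (t - 1)*(t^4 + 2*t^3 - 16*t^2 - 32*t) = (t - 4)*(t - 1)*(t^3 + 6*t^2 + 8*t) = (t - 4)*(t - 1)*(t + 4)*(t^2 + 2*t) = t*(t - 4)*(t - 1)*(t + 4)*(t + 2)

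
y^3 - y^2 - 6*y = y*(y - 3)*(y + 2)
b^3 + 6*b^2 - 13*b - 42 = (b - 3)*(b + 2)*(b + 7)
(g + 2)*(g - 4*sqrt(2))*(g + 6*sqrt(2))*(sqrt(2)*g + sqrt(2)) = sqrt(2)*g^4 + 4*g^3 + 3*sqrt(2)*g^3 - 46*sqrt(2)*g^2 + 12*g^2 - 144*sqrt(2)*g + 8*g - 96*sqrt(2)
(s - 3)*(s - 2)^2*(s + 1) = s^4 - 6*s^3 + 9*s^2 + 4*s - 12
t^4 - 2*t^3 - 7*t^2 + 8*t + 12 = (t - 3)*(t - 2)*(t + 1)*(t + 2)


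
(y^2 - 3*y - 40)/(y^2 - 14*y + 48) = (y + 5)/(y - 6)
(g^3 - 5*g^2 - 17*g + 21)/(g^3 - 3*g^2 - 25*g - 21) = (g - 1)/(g + 1)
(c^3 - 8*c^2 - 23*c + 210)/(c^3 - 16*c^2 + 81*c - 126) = (c + 5)/(c - 3)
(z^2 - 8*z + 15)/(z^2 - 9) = (z - 5)/(z + 3)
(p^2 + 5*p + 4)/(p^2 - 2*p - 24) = (p + 1)/(p - 6)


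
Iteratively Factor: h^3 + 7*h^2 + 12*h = (h)*(h^2 + 7*h + 12) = h*(h + 4)*(h + 3)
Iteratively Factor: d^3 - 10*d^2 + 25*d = (d - 5)*(d^2 - 5*d) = d*(d - 5)*(d - 5)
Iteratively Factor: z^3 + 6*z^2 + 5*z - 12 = (z - 1)*(z^2 + 7*z + 12) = (z - 1)*(z + 4)*(z + 3)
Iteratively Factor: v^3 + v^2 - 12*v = (v + 4)*(v^2 - 3*v) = v*(v + 4)*(v - 3)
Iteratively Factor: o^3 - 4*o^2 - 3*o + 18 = (o - 3)*(o^2 - o - 6) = (o - 3)^2*(o + 2)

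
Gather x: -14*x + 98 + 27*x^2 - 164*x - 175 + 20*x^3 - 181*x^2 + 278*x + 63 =20*x^3 - 154*x^2 + 100*x - 14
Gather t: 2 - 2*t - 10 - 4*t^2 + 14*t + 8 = -4*t^2 + 12*t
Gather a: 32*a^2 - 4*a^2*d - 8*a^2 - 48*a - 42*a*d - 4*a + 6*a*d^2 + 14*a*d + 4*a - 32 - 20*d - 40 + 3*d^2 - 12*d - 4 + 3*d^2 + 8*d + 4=a^2*(24 - 4*d) + a*(6*d^2 - 28*d - 48) + 6*d^2 - 24*d - 72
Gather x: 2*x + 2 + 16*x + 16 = 18*x + 18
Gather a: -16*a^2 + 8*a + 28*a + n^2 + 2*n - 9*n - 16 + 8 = -16*a^2 + 36*a + n^2 - 7*n - 8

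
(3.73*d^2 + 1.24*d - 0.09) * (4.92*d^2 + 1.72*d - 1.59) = 18.3516*d^4 + 12.5164*d^3 - 4.2407*d^2 - 2.1264*d + 0.1431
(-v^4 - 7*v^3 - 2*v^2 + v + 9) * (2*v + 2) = -2*v^5 - 16*v^4 - 18*v^3 - 2*v^2 + 20*v + 18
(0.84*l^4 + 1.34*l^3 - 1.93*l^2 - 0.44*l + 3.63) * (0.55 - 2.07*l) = -1.7388*l^5 - 2.3118*l^4 + 4.7321*l^3 - 0.1507*l^2 - 7.7561*l + 1.9965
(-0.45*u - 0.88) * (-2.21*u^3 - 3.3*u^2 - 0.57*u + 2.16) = 0.9945*u^4 + 3.4298*u^3 + 3.1605*u^2 - 0.4704*u - 1.9008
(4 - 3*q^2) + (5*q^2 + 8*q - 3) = 2*q^2 + 8*q + 1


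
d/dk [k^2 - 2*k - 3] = 2*k - 2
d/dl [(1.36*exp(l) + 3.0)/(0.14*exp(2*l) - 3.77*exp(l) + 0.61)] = (-0.1904*exp(2*l) - 0.84*exp(l) + 12.1396)*exp(l)/(0.0196*exp(4*l) - 1.0556*exp(3*l) + 14.3837*exp(2*l) - 4.5994*exp(l) + 0.3721)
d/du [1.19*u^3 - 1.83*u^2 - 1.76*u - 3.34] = 3.57*u^2 - 3.66*u - 1.76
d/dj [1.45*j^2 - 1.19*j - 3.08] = 2.9*j - 1.19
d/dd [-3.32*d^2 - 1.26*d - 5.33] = -6.64*d - 1.26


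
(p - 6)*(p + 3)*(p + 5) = p^3 + 2*p^2 - 33*p - 90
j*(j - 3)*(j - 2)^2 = j^4 - 7*j^3 + 16*j^2 - 12*j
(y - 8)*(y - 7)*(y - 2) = y^3 - 17*y^2 + 86*y - 112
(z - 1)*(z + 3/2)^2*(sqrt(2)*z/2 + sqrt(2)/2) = sqrt(2)*z^4/2 + 3*sqrt(2)*z^3/2 + 5*sqrt(2)*z^2/8 - 3*sqrt(2)*z/2 - 9*sqrt(2)/8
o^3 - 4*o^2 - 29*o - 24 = (o - 8)*(o + 1)*(o + 3)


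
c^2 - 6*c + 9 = (c - 3)^2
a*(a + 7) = a^2 + 7*a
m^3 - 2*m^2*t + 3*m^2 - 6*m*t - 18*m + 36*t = (m - 3)*(m + 6)*(m - 2*t)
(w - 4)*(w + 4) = w^2 - 16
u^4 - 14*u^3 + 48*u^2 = u^2*(u - 8)*(u - 6)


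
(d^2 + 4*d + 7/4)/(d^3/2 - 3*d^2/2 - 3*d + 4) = (4*d^2 + 16*d + 7)/(2*(d^3 - 3*d^2 - 6*d + 8))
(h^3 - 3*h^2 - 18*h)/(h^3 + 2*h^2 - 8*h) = (h^2 - 3*h - 18)/(h^2 + 2*h - 8)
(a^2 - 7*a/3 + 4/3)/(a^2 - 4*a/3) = (a - 1)/a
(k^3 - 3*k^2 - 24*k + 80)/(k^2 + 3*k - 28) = (k^2 + k - 20)/(k + 7)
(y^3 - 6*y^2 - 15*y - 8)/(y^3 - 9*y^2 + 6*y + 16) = (y + 1)/(y - 2)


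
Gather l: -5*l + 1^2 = 1 - 5*l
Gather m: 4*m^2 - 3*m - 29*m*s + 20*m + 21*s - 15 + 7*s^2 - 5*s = 4*m^2 + m*(17 - 29*s) + 7*s^2 + 16*s - 15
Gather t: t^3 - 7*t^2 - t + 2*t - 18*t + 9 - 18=t^3 - 7*t^2 - 17*t - 9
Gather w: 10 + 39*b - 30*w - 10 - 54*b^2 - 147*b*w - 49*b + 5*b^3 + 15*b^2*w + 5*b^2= 5*b^3 - 49*b^2 - 10*b + w*(15*b^2 - 147*b - 30)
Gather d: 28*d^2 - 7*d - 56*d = 28*d^2 - 63*d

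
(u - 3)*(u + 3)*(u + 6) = u^3 + 6*u^2 - 9*u - 54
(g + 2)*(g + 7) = g^2 + 9*g + 14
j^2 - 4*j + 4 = (j - 2)^2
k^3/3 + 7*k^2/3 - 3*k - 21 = (k/3 + 1)*(k - 3)*(k + 7)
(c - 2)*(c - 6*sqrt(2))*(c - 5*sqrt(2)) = c^3 - 11*sqrt(2)*c^2 - 2*c^2 + 22*sqrt(2)*c + 60*c - 120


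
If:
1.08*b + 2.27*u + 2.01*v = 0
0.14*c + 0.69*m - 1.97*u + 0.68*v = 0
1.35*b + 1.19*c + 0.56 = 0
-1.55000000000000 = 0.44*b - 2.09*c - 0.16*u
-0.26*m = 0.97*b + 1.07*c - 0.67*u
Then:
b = -0.83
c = 0.47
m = 4.29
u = 1.22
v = -0.93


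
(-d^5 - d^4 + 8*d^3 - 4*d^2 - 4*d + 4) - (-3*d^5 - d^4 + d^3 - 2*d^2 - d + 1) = 2*d^5 + 7*d^3 - 2*d^2 - 3*d + 3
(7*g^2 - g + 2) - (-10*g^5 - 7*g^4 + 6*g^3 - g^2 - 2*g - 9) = 10*g^5 + 7*g^4 - 6*g^3 + 8*g^2 + g + 11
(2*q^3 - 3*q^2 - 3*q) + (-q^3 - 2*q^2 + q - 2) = q^3 - 5*q^2 - 2*q - 2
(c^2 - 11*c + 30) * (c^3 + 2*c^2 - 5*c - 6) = c^5 - 9*c^4 + 3*c^3 + 109*c^2 - 84*c - 180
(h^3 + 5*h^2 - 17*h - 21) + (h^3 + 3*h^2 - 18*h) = 2*h^3 + 8*h^2 - 35*h - 21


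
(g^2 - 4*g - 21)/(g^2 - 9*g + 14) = (g + 3)/(g - 2)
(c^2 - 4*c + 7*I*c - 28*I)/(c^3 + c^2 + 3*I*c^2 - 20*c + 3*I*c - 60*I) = (c + 7*I)/(c^2 + c*(5 + 3*I) + 15*I)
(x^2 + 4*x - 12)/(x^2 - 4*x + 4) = (x + 6)/(x - 2)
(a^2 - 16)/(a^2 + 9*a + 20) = (a - 4)/(a + 5)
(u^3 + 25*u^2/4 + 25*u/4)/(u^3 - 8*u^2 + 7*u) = (4*u^2 + 25*u + 25)/(4*(u^2 - 8*u + 7))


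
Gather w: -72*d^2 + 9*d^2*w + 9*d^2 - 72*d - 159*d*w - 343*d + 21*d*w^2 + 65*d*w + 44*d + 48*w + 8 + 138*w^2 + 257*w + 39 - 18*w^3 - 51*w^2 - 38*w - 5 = -63*d^2 - 371*d - 18*w^3 + w^2*(21*d + 87) + w*(9*d^2 - 94*d + 267) + 42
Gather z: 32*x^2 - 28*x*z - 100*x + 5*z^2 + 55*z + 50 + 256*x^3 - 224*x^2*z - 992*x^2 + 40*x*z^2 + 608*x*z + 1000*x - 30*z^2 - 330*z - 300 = 256*x^3 - 960*x^2 + 900*x + z^2*(40*x - 25) + z*(-224*x^2 + 580*x - 275) - 250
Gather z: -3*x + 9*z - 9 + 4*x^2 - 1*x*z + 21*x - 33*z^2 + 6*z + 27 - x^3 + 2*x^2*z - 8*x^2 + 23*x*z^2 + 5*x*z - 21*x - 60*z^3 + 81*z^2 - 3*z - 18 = -x^3 - 4*x^2 - 3*x - 60*z^3 + z^2*(23*x + 48) + z*(2*x^2 + 4*x + 12)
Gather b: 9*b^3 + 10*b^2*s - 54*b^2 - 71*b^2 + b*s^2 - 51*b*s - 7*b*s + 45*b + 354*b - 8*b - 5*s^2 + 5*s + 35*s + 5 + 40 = 9*b^3 + b^2*(10*s - 125) + b*(s^2 - 58*s + 391) - 5*s^2 + 40*s + 45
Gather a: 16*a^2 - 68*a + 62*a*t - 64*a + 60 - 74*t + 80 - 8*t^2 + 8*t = 16*a^2 + a*(62*t - 132) - 8*t^2 - 66*t + 140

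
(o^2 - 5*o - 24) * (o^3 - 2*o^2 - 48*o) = o^5 - 7*o^4 - 62*o^3 + 288*o^2 + 1152*o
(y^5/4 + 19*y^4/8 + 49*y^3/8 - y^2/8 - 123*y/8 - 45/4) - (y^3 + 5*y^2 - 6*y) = y^5/4 + 19*y^4/8 + 41*y^3/8 - 41*y^2/8 - 75*y/8 - 45/4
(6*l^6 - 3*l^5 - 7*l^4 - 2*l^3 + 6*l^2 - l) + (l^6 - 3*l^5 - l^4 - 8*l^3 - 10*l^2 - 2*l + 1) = 7*l^6 - 6*l^5 - 8*l^4 - 10*l^3 - 4*l^2 - 3*l + 1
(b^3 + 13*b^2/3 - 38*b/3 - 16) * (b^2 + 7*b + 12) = b^5 + 34*b^4/3 + 89*b^3/3 - 158*b^2/3 - 264*b - 192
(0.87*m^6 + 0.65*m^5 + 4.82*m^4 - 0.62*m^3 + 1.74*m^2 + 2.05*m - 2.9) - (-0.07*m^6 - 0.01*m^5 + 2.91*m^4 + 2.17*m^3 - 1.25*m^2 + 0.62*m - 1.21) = 0.94*m^6 + 0.66*m^5 + 1.91*m^4 - 2.79*m^3 + 2.99*m^2 + 1.43*m - 1.69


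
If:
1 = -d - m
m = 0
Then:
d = -1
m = 0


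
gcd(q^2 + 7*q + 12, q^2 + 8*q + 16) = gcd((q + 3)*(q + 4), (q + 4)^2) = q + 4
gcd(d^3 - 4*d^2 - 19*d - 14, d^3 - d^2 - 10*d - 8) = d^2 + 3*d + 2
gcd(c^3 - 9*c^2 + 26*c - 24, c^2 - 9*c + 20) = c - 4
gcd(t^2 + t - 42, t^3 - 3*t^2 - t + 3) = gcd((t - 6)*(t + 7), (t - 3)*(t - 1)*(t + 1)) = 1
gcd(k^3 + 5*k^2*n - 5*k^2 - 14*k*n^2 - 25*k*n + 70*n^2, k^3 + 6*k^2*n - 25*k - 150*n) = k - 5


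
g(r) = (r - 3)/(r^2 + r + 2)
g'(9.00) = 0.00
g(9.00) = 0.07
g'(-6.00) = -0.07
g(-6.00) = -0.28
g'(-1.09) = -0.62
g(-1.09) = -1.95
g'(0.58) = 0.96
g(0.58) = -0.83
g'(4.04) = 0.03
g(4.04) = 0.05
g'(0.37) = 1.13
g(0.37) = -1.05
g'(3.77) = 0.03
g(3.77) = 0.04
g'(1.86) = 0.24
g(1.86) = -0.16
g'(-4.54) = -0.13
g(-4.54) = -0.42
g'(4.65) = 0.01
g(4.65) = 0.06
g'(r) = (-2*r - 1)*(r - 3)/(r^2 + r + 2)^2 + 1/(r^2 + r + 2)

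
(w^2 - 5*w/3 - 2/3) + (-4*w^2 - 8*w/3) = -3*w^2 - 13*w/3 - 2/3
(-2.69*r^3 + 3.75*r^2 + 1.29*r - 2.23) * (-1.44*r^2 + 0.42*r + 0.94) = 3.8736*r^5 - 6.5298*r^4 - 2.8112*r^3 + 7.278*r^2 + 0.276*r - 2.0962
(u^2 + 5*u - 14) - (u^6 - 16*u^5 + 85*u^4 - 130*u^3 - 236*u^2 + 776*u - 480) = -u^6 + 16*u^5 - 85*u^4 + 130*u^3 + 237*u^2 - 771*u + 466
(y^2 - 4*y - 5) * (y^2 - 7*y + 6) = y^4 - 11*y^3 + 29*y^2 + 11*y - 30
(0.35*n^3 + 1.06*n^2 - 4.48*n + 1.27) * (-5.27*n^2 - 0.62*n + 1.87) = -1.8445*n^5 - 5.8032*n^4 + 23.6069*n^3 - 1.9331*n^2 - 9.165*n + 2.3749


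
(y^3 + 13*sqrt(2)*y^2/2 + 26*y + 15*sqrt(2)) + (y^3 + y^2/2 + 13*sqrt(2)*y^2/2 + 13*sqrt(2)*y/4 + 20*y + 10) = 2*y^3 + y^2/2 + 13*sqrt(2)*y^2 + 13*sqrt(2)*y/4 + 46*y + 10 + 15*sqrt(2)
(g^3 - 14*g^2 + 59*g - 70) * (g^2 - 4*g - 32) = g^5 - 18*g^4 + 83*g^3 + 142*g^2 - 1608*g + 2240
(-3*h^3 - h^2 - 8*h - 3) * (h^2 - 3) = -3*h^5 - h^4 + h^3 + 24*h + 9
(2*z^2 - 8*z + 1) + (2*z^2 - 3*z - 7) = 4*z^2 - 11*z - 6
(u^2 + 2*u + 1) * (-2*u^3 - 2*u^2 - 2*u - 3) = -2*u^5 - 6*u^4 - 8*u^3 - 9*u^2 - 8*u - 3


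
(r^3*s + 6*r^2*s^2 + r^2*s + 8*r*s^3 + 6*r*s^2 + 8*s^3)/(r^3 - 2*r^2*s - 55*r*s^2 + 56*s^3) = s*(r^3 + 6*r^2*s + r^2 + 8*r*s^2 + 6*r*s + 8*s^2)/(r^3 - 2*r^2*s - 55*r*s^2 + 56*s^3)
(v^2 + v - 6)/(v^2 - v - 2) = (v + 3)/(v + 1)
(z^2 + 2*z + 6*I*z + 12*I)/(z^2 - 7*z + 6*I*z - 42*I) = (z + 2)/(z - 7)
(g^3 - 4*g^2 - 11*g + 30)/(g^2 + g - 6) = g - 5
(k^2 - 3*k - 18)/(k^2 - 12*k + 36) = (k + 3)/(k - 6)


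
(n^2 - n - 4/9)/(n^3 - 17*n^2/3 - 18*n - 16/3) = (n - 4/3)/(n^2 - 6*n - 16)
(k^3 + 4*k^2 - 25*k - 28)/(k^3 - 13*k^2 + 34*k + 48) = (k^2 + 3*k - 28)/(k^2 - 14*k + 48)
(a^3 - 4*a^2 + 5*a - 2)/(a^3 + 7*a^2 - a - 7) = (a^2 - 3*a + 2)/(a^2 + 8*a + 7)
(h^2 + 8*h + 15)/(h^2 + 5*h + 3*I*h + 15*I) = (h + 3)/(h + 3*I)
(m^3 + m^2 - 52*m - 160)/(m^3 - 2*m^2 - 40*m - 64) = (m + 5)/(m + 2)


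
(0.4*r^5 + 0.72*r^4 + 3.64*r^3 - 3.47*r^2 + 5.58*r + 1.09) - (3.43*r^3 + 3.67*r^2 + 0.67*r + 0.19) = 0.4*r^5 + 0.72*r^4 + 0.21*r^3 - 7.14*r^2 + 4.91*r + 0.9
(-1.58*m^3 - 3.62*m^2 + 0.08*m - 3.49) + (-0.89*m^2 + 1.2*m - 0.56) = -1.58*m^3 - 4.51*m^2 + 1.28*m - 4.05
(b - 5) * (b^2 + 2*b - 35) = b^3 - 3*b^2 - 45*b + 175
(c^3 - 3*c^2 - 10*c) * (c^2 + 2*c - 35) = c^5 - c^4 - 51*c^3 + 85*c^2 + 350*c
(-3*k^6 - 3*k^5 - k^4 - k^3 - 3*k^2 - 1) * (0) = 0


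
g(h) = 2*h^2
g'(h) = 4*h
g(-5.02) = 50.40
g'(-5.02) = -20.08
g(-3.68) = 27.08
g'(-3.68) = -14.72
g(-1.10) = 2.42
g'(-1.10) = -4.40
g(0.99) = 1.96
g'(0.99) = 3.96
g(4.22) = 35.62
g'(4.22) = 16.88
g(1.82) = 6.62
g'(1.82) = 7.28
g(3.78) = 28.58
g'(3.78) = 15.12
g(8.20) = 134.48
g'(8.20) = 32.80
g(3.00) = 18.00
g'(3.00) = 12.00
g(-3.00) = 18.00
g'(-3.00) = -12.00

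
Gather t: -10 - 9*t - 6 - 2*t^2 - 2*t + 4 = -2*t^2 - 11*t - 12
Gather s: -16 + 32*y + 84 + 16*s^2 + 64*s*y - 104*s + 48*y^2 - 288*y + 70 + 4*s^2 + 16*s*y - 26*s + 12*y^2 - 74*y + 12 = 20*s^2 + s*(80*y - 130) + 60*y^2 - 330*y + 150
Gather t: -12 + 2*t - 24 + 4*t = 6*t - 36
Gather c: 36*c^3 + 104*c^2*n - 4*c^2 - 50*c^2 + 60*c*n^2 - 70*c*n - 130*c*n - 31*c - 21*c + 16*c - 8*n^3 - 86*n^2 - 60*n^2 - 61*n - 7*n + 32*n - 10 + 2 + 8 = 36*c^3 + c^2*(104*n - 54) + c*(60*n^2 - 200*n - 36) - 8*n^3 - 146*n^2 - 36*n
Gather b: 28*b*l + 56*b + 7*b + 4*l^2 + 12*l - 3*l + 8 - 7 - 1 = b*(28*l + 63) + 4*l^2 + 9*l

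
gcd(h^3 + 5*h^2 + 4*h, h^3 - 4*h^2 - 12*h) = h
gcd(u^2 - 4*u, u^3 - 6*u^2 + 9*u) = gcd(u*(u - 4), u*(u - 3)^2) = u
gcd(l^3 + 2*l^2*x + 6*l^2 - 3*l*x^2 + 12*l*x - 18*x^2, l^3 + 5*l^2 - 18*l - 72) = l + 6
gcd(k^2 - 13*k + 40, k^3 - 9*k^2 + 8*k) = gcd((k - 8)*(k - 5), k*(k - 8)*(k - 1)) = k - 8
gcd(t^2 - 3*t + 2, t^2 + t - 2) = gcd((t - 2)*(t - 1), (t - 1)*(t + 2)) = t - 1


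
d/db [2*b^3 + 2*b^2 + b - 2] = 6*b^2 + 4*b + 1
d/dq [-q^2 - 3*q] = -2*q - 3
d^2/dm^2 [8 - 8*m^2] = -16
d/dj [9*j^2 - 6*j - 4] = 18*j - 6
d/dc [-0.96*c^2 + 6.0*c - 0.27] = 6.0 - 1.92*c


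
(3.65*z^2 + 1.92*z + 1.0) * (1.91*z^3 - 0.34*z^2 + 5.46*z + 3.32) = 6.9715*z^5 + 2.4262*z^4 + 21.1862*z^3 + 22.2612*z^2 + 11.8344*z + 3.32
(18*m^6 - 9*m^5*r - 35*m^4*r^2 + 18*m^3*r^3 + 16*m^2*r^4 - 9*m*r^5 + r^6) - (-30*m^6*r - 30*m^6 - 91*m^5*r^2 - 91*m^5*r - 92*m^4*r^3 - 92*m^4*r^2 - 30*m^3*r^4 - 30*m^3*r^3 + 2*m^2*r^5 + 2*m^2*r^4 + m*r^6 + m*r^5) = 30*m^6*r + 48*m^6 + 91*m^5*r^2 + 82*m^5*r + 92*m^4*r^3 + 57*m^4*r^2 + 30*m^3*r^4 + 48*m^3*r^3 - 2*m^2*r^5 + 14*m^2*r^4 - m*r^6 - 10*m*r^5 + r^6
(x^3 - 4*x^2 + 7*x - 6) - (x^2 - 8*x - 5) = x^3 - 5*x^2 + 15*x - 1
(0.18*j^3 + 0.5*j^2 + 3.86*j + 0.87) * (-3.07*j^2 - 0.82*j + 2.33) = -0.5526*j^5 - 1.6826*j^4 - 11.8408*j^3 - 4.6711*j^2 + 8.2804*j + 2.0271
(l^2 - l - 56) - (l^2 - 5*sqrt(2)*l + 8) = -l + 5*sqrt(2)*l - 64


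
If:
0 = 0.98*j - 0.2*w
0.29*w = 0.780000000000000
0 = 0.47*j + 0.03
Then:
No Solution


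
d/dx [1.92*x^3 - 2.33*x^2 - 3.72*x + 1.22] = 5.76*x^2 - 4.66*x - 3.72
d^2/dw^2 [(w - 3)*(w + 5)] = 2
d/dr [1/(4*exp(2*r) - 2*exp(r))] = (1 - 4*exp(r))*exp(-r)/(2*(2*exp(r) - 1)^2)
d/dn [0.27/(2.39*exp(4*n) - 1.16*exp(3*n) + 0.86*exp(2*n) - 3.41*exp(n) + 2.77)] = (-2.5812*exp(3*n) + 0.9396*exp(2*n) - 0.4644*exp(n) + 0.9207)*exp(n)/(2.39*exp(4*n) - 1.16*exp(3*n) + 0.86*exp(2*n) - 3.41*exp(n) + 2.77)^2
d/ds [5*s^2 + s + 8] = 10*s + 1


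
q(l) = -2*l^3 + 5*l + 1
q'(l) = 5 - 6*l^2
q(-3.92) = 101.87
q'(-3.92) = -87.20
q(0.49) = 3.21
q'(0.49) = 3.56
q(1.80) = -1.66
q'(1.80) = -14.44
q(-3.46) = 66.54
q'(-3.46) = -66.83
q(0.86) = 4.03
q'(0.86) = 0.56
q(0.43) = 2.99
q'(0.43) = 3.89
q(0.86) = 4.03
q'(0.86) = 0.56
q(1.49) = 1.83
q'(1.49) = -8.32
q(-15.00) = 6676.00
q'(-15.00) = -1345.00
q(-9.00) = 1414.00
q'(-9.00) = -481.00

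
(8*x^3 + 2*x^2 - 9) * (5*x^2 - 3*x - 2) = 40*x^5 - 14*x^4 - 22*x^3 - 49*x^2 + 27*x + 18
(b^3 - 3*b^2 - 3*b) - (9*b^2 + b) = b^3 - 12*b^2 - 4*b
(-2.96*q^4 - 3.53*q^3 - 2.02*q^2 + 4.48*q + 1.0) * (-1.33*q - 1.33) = 3.9368*q^5 + 8.6317*q^4 + 7.3815*q^3 - 3.2718*q^2 - 7.2884*q - 1.33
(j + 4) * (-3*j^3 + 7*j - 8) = -3*j^4 - 12*j^3 + 7*j^2 + 20*j - 32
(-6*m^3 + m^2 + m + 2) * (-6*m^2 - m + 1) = 36*m^5 - 13*m^3 - 12*m^2 - m + 2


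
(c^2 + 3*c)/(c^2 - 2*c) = (c + 3)/(c - 2)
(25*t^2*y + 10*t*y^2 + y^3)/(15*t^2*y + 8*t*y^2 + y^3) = (5*t + y)/(3*t + y)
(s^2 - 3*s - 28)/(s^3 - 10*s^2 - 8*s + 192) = (s - 7)/(s^2 - 14*s + 48)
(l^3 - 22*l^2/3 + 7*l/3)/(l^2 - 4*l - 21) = l*(3*l - 1)/(3*(l + 3))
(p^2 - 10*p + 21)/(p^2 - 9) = (p - 7)/(p + 3)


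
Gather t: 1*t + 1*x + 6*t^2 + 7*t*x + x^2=6*t^2 + t*(7*x + 1) + x^2 + x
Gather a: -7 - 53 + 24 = -36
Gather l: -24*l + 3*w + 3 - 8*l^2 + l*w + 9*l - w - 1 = -8*l^2 + l*(w - 15) + 2*w + 2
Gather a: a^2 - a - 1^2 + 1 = a^2 - a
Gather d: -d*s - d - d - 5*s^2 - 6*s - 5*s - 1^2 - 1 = d*(-s - 2) - 5*s^2 - 11*s - 2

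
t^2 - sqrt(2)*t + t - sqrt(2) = (t + 1)*(t - sqrt(2))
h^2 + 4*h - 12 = (h - 2)*(h + 6)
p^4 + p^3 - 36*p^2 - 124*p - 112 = (p - 7)*(p + 2)^2*(p + 4)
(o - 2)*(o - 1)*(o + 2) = o^3 - o^2 - 4*o + 4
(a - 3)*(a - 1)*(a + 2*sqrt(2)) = a^3 - 4*a^2 + 2*sqrt(2)*a^2 - 8*sqrt(2)*a + 3*a + 6*sqrt(2)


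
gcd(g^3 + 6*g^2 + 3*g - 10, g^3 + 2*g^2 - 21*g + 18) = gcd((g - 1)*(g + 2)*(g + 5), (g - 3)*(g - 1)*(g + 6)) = g - 1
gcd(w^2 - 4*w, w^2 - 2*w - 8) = w - 4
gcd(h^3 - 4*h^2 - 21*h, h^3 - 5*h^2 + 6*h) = h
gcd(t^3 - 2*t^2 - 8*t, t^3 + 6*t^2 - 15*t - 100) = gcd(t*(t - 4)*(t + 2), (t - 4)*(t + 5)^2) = t - 4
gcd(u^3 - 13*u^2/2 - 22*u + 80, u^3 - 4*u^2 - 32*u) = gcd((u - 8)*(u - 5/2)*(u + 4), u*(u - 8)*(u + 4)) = u^2 - 4*u - 32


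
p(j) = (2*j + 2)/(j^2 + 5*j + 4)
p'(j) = (-2*j - 5)*(2*j + 2)/(j^2 + 5*j + 4)^2 + 2/(j^2 + 5*j + 4) = -2/(j^2 + 8*j + 16)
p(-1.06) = 0.68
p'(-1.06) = -0.23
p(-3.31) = 2.90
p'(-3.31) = -4.20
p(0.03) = 0.50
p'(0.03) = -0.12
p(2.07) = 0.33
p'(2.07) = -0.05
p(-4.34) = -5.88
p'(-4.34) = -17.30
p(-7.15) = -0.63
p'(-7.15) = -0.20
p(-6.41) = -0.83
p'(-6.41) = -0.34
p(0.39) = 0.46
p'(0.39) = -0.10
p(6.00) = 0.20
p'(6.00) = -0.02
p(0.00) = 0.50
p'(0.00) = -0.12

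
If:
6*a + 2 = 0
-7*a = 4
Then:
No Solution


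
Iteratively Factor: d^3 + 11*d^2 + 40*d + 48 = (d + 3)*(d^2 + 8*d + 16) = (d + 3)*(d + 4)*(d + 4)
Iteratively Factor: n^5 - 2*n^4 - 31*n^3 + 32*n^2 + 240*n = (n - 4)*(n^4 + 2*n^3 - 23*n^2 - 60*n) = (n - 5)*(n - 4)*(n^3 + 7*n^2 + 12*n) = (n - 5)*(n - 4)*(n + 3)*(n^2 + 4*n) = n*(n - 5)*(n - 4)*(n + 3)*(n + 4)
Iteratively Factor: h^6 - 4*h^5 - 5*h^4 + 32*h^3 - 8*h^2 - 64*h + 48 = (h - 1)*(h^5 - 3*h^4 - 8*h^3 + 24*h^2 + 16*h - 48) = (h - 1)*(h + 2)*(h^4 - 5*h^3 + 2*h^2 + 20*h - 24) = (h - 2)*(h - 1)*(h + 2)*(h^3 - 3*h^2 - 4*h + 12) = (h - 2)*(h - 1)*(h + 2)^2*(h^2 - 5*h + 6) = (h - 3)*(h - 2)*(h - 1)*(h + 2)^2*(h - 2)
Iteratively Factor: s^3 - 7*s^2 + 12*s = (s - 3)*(s^2 - 4*s) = (s - 4)*(s - 3)*(s)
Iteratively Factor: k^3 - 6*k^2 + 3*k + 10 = (k - 5)*(k^2 - k - 2) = (k - 5)*(k + 1)*(k - 2)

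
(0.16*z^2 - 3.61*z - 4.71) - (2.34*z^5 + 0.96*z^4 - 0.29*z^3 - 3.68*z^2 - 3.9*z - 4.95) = -2.34*z^5 - 0.96*z^4 + 0.29*z^3 + 3.84*z^2 + 0.29*z + 0.24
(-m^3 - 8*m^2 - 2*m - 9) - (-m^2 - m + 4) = -m^3 - 7*m^2 - m - 13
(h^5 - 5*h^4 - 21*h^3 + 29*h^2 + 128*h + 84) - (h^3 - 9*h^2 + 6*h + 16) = h^5 - 5*h^4 - 22*h^3 + 38*h^2 + 122*h + 68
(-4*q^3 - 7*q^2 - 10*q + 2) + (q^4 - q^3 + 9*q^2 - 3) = q^4 - 5*q^3 + 2*q^2 - 10*q - 1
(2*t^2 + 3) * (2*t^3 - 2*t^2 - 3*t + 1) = 4*t^5 - 4*t^4 - 4*t^2 - 9*t + 3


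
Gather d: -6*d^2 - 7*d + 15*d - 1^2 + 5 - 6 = -6*d^2 + 8*d - 2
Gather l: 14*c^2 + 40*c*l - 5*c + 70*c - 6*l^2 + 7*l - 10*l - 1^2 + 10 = 14*c^2 + 65*c - 6*l^2 + l*(40*c - 3) + 9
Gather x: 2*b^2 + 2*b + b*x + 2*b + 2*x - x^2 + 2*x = 2*b^2 + 4*b - x^2 + x*(b + 4)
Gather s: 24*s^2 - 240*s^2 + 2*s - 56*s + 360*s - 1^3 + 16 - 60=-216*s^2 + 306*s - 45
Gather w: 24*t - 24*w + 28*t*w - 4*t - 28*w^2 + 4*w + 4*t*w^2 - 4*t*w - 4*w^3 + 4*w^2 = 20*t - 4*w^3 + w^2*(4*t - 24) + w*(24*t - 20)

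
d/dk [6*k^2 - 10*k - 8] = 12*k - 10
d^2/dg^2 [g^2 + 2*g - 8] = 2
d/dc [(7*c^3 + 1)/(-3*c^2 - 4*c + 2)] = (c^2*(-63*c^2 - 84*c + 42) + 2*(3*c + 2)*(7*c^3 + 1))/(3*c^2 + 4*c - 2)^2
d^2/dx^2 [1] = 0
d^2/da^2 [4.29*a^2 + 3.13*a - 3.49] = 8.58000000000000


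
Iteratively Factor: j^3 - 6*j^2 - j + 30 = (j - 3)*(j^2 - 3*j - 10) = (j - 3)*(j + 2)*(j - 5)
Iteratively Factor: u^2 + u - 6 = (u + 3)*(u - 2)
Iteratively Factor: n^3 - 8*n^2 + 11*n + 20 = (n + 1)*(n^2 - 9*n + 20) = (n - 5)*(n + 1)*(n - 4)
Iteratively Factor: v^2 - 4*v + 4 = (v - 2)*(v - 2)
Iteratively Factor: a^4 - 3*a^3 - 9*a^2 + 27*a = (a - 3)*(a^3 - 9*a) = a*(a - 3)*(a^2 - 9) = a*(a - 3)^2*(a + 3)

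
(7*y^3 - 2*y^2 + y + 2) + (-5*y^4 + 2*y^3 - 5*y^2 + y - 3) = -5*y^4 + 9*y^3 - 7*y^2 + 2*y - 1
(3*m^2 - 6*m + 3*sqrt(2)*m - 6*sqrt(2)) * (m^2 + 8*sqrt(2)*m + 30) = 3*m^4 - 6*m^3 + 27*sqrt(2)*m^3 - 54*sqrt(2)*m^2 + 138*m^2 - 276*m + 90*sqrt(2)*m - 180*sqrt(2)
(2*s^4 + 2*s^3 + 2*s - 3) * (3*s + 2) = 6*s^5 + 10*s^4 + 4*s^3 + 6*s^2 - 5*s - 6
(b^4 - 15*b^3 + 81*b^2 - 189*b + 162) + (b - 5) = b^4 - 15*b^3 + 81*b^2 - 188*b + 157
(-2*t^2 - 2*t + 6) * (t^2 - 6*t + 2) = -2*t^4 + 10*t^3 + 14*t^2 - 40*t + 12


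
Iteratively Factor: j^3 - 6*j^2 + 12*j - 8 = (j - 2)*(j^2 - 4*j + 4) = (j - 2)^2*(j - 2)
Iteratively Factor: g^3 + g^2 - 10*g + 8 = (g - 2)*(g^2 + 3*g - 4) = (g - 2)*(g - 1)*(g + 4)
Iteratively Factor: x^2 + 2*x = (x + 2)*(x)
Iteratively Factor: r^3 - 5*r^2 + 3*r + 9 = (r + 1)*(r^2 - 6*r + 9) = (r - 3)*(r + 1)*(r - 3)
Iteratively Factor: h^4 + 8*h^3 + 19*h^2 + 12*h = (h)*(h^3 + 8*h^2 + 19*h + 12) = h*(h + 1)*(h^2 + 7*h + 12) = h*(h + 1)*(h + 3)*(h + 4)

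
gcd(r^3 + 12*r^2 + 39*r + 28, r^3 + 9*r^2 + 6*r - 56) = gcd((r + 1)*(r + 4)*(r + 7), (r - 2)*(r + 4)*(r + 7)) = r^2 + 11*r + 28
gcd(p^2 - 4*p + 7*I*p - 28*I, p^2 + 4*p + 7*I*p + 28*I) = p + 7*I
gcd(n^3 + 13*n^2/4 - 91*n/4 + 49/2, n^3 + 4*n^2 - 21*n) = n + 7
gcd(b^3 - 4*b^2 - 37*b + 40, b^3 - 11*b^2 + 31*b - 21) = b - 1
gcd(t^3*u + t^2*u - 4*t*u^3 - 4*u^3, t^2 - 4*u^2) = t^2 - 4*u^2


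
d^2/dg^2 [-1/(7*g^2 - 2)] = 14*(-21*g^2 - 2)/(7*g^2 - 2)^3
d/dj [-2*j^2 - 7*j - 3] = -4*j - 7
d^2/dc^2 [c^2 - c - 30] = 2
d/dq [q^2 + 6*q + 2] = 2*q + 6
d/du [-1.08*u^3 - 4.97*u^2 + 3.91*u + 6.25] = -3.24*u^2 - 9.94*u + 3.91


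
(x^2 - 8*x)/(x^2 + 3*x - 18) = x*(x - 8)/(x^2 + 3*x - 18)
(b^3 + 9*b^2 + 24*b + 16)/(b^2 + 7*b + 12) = (b^2 + 5*b + 4)/(b + 3)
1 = 1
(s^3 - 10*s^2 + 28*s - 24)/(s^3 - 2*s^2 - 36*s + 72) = (s - 2)/(s + 6)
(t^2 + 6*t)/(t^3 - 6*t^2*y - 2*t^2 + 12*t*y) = (t + 6)/(t^2 - 6*t*y - 2*t + 12*y)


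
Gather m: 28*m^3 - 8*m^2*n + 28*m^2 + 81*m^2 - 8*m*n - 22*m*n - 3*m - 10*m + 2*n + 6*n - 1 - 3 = 28*m^3 + m^2*(109 - 8*n) + m*(-30*n - 13) + 8*n - 4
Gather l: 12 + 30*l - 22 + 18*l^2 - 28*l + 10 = 18*l^2 + 2*l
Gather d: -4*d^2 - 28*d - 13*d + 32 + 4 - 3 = -4*d^2 - 41*d + 33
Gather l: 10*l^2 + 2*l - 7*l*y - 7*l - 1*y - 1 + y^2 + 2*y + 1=10*l^2 + l*(-7*y - 5) + y^2 + y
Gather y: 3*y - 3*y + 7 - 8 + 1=0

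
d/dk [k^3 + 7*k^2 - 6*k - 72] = 3*k^2 + 14*k - 6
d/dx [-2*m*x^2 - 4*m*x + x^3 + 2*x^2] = -4*m*x - 4*m + 3*x^2 + 4*x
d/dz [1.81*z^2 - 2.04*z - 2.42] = 3.62*z - 2.04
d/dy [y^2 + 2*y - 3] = 2*y + 2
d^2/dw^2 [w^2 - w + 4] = 2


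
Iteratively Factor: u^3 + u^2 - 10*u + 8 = (u - 2)*(u^2 + 3*u - 4) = (u - 2)*(u + 4)*(u - 1)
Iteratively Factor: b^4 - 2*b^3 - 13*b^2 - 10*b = (b - 5)*(b^3 + 3*b^2 + 2*b) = (b - 5)*(b + 2)*(b^2 + b) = b*(b - 5)*(b + 2)*(b + 1)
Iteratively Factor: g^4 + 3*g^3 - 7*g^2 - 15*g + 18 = (g - 1)*(g^3 + 4*g^2 - 3*g - 18) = (g - 1)*(g + 3)*(g^2 + g - 6) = (g - 2)*(g - 1)*(g + 3)*(g + 3)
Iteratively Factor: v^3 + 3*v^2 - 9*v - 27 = (v + 3)*(v^2 - 9) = (v - 3)*(v + 3)*(v + 3)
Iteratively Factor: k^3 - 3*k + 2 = (k + 2)*(k^2 - 2*k + 1) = (k - 1)*(k + 2)*(k - 1)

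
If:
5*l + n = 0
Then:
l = -n/5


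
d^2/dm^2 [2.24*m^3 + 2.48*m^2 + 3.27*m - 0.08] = 13.44*m + 4.96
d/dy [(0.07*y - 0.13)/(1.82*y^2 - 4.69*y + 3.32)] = (-0.1274*y^2 + 0.4732*y - 0.3773)/(3.3124*y^4 - 17.0716*y^3 + 34.0809*y^2 - 31.1416*y + 11.0224)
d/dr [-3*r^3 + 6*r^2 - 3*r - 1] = -9*r^2 + 12*r - 3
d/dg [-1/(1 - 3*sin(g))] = -3*cos(g)/(3*sin(g) - 1)^2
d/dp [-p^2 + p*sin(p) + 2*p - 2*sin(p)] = p*cos(p) - 2*p + sin(p) - 2*cos(p) + 2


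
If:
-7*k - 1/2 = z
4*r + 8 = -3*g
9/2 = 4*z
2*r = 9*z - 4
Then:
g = -27/4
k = -13/56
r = 49/16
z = 9/8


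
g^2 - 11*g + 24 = (g - 8)*(g - 3)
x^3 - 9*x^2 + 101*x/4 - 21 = (x - 4)*(x - 7/2)*(x - 3/2)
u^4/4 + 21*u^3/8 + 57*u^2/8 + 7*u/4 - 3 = (u/4 + 1)*(u - 1/2)*(u + 1)*(u + 6)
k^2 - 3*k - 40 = (k - 8)*(k + 5)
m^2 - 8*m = m*(m - 8)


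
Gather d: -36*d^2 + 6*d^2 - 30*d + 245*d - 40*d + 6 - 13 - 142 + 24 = -30*d^2 + 175*d - 125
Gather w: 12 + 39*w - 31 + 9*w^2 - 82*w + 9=9*w^2 - 43*w - 10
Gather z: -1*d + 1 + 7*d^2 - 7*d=7*d^2 - 8*d + 1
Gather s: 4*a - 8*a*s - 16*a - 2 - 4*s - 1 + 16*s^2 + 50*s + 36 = -12*a + 16*s^2 + s*(46 - 8*a) + 33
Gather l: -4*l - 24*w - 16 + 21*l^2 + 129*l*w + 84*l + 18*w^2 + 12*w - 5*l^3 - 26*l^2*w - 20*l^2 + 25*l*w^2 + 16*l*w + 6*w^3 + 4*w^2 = -5*l^3 + l^2*(1 - 26*w) + l*(25*w^2 + 145*w + 80) + 6*w^3 + 22*w^2 - 12*w - 16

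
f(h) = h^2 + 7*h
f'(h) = 2*h + 7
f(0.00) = 0.00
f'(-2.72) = 1.56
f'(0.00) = 7.00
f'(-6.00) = -5.00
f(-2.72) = -11.64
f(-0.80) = -4.96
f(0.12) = 0.85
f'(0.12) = 7.24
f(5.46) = 68.03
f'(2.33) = 11.66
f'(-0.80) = 5.40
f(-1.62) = -8.72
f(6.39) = 85.56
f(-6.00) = -6.00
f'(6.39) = 19.78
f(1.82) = 16.05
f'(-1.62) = 3.76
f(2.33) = 21.74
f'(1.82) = 10.64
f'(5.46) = 17.92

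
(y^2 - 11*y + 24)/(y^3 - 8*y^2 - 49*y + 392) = (y - 3)/(y^2 - 49)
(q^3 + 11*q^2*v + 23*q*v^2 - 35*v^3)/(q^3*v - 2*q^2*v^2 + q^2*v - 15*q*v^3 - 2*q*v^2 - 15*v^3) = (-q^3 - 11*q^2*v - 23*q*v^2 + 35*v^3)/(v*(-q^3 + 2*q^2*v - q^2 + 15*q*v^2 + 2*q*v + 15*v^2))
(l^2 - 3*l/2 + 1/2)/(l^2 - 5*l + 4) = (l - 1/2)/(l - 4)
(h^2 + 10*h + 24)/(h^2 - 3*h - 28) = (h + 6)/(h - 7)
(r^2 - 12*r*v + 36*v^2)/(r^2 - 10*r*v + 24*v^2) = (r - 6*v)/(r - 4*v)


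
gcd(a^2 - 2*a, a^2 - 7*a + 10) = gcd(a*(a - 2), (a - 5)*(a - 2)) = a - 2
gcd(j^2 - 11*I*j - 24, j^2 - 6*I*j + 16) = j - 8*I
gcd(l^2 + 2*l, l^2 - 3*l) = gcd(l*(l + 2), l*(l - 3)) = l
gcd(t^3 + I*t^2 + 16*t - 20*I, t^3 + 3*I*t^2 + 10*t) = t^2 + 3*I*t + 10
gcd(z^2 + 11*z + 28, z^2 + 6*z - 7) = z + 7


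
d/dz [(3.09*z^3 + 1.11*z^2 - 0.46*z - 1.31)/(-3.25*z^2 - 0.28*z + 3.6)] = (-10.0425*z^4 - 1.7304*z^3 + 31.5662*z^2 - 0.523*z - 2.0228)/(10.5625*z^4 + 1.82*z^3 - 23.3216*z^2 - 2.016*z + 12.96)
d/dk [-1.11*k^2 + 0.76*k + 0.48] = 0.76 - 2.22*k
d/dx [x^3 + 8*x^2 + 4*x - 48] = 3*x^2 + 16*x + 4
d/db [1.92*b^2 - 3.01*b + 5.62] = 3.84*b - 3.01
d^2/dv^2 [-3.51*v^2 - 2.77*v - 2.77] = -7.02000000000000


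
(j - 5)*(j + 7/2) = j^2 - 3*j/2 - 35/2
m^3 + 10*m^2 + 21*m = m*(m + 3)*(m + 7)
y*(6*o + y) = 6*o*y + y^2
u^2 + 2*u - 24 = (u - 4)*(u + 6)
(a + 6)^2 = a^2 + 12*a + 36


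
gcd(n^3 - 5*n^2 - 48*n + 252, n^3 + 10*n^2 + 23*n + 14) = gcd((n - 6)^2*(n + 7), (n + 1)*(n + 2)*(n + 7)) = n + 7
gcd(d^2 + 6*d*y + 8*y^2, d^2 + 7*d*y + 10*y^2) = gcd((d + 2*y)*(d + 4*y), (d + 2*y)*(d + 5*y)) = d + 2*y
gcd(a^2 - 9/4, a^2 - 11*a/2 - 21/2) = a + 3/2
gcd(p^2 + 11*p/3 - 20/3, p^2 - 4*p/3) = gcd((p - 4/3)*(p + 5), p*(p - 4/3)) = p - 4/3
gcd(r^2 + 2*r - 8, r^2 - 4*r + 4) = r - 2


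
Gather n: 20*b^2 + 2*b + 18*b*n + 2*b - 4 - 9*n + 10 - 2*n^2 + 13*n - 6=20*b^2 + 4*b - 2*n^2 + n*(18*b + 4)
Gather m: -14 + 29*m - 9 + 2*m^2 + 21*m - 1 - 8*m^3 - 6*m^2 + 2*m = -8*m^3 - 4*m^2 + 52*m - 24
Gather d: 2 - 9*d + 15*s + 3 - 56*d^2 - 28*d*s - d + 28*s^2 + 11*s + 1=-56*d^2 + d*(-28*s - 10) + 28*s^2 + 26*s + 6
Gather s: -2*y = -2*y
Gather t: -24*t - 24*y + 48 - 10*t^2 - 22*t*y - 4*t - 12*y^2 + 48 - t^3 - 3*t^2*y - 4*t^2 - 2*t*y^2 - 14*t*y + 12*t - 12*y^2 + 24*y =-t^3 + t^2*(-3*y - 14) + t*(-2*y^2 - 36*y - 16) - 24*y^2 + 96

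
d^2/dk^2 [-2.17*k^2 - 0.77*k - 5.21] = -4.34000000000000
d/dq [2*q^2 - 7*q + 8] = 4*q - 7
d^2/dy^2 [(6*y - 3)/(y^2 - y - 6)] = 6*(3*(1 - 2*y)*(-y^2 + y + 6) - (2*y - 1)^3)/(-y^2 + y + 6)^3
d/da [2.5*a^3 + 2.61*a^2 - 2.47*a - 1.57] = 7.5*a^2 + 5.22*a - 2.47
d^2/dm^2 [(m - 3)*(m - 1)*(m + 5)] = 6*m + 2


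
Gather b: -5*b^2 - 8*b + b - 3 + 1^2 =-5*b^2 - 7*b - 2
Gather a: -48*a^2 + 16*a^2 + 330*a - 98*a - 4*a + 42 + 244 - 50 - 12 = -32*a^2 + 228*a + 224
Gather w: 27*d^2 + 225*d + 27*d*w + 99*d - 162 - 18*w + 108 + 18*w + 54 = 27*d^2 + 27*d*w + 324*d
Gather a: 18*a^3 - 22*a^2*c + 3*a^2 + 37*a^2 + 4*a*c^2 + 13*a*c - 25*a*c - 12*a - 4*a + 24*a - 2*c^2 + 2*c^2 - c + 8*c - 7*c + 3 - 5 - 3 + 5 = 18*a^3 + a^2*(40 - 22*c) + a*(4*c^2 - 12*c + 8)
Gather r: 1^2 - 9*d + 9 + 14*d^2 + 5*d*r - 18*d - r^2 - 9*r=14*d^2 - 27*d - r^2 + r*(5*d - 9) + 10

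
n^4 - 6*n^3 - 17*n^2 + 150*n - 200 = (n - 5)*(n - 4)*(n - 2)*(n + 5)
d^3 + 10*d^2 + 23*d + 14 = (d + 1)*(d + 2)*(d + 7)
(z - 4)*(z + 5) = z^2 + z - 20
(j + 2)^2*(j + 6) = j^3 + 10*j^2 + 28*j + 24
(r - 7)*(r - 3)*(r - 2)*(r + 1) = r^4 - 11*r^3 + 29*r^2 - r - 42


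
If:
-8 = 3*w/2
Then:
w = -16/3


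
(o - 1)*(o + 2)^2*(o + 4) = o^4 + 7*o^3 + 12*o^2 - 4*o - 16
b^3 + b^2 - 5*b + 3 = (b - 1)^2*(b + 3)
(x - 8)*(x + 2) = x^2 - 6*x - 16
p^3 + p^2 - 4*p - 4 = (p - 2)*(p + 1)*(p + 2)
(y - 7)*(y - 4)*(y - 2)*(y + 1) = y^4 - 12*y^3 + 37*y^2 - 6*y - 56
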